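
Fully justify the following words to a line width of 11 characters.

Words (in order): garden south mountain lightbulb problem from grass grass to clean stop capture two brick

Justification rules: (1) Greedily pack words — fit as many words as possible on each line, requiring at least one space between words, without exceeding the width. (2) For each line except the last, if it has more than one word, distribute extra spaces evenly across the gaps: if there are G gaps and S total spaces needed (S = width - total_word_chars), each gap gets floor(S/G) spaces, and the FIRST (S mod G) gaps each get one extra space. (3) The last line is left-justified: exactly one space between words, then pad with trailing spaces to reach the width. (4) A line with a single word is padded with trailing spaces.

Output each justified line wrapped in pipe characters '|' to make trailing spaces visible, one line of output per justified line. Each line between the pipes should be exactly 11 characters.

Answer: |garden     |
|south      |
|mountain   |
|lightbulb  |
|problem    |
|from  grass|
|grass    to|
|clean  stop|
|capture two|
|brick      |

Derivation:
Line 1: ['garden'] (min_width=6, slack=5)
Line 2: ['south'] (min_width=5, slack=6)
Line 3: ['mountain'] (min_width=8, slack=3)
Line 4: ['lightbulb'] (min_width=9, slack=2)
Line 5: ['problem'] (min_width=7, slack=4)
Line 6: ['from', 'grass'] (min_width=10, slack=1)
Line 7: ['grass', 'to'] (min_width=8, slack=3)
Line 8: ['clean', 'stop'] (min_width=10, slack=1)
Line 9: ['capture', 'two'] (min_width=11, slack=0)
Line 10: ['brick'] (min_width=5, slack=6)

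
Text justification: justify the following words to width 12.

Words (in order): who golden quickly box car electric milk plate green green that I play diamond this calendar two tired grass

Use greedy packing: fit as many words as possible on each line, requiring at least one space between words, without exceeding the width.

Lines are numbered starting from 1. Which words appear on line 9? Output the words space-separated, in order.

Line 1: ['who', 'golden'] (min_width=10, slack=2)
Line 2: ['quickly', 'box'] (min_width=11, slack=1)
Line 3: ['car', 'electric'] (min_width=12, slack=0)
Line 4: ['milk', 'plate'] (min_width=10, slack=2)
Line 5: ['green', 'green'] (min_width=11, slack=1)
Line 6: ['that', 'I', 'play'] (min_width=11, slack=1)
Line 7: ['diamond', 'this'] (min_width=12, slack=0)
Line 8: ['calendar', 'two'] (min_width=12, slack=0)
Line 9: ['tired', 'grass'] (min_width=11, slack=1)

Answer: tired grass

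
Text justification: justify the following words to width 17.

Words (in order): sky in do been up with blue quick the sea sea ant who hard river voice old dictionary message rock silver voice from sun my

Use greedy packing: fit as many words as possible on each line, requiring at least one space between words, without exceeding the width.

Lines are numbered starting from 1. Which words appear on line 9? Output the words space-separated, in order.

Answer: sun my

Derivation:
Line 1: ['sky', 'in', 'do', 'been', 'up'] (min_width=17, slack=0)
Line 2: ['with', 'blue', 'quick'] (min_width=15, slack=2)
Line 3: ['the', 'sea', 'sea', 'ant'] (min_width=15, slack=2)
Line 4: ['who', 'hard', 'river'] (min_width=14, slack=3)
Line 5: ['voice', 'old'] (min_width=9, slack=8)
Line 6: ['dictionary'] (min_width=10, slack=7)
Line 7: ['message', 'rock'] (min_width=12, slack=5)
Line 8: ['silver', 'voice', 'from'] (min_width=17, slack=0)
Line 9: ['sun', 'my'] (min_width=6, slack=11)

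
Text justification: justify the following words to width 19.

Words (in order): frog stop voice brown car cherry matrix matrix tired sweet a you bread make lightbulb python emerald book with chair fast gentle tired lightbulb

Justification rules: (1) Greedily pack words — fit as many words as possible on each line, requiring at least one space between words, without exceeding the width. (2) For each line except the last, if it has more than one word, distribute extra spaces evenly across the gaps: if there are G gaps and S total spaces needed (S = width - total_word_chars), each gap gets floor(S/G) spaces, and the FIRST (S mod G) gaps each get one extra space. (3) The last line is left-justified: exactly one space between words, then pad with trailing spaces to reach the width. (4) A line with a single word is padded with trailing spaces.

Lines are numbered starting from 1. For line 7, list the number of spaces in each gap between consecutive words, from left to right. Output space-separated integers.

Line 1: ['frog', 'stop', 'voice'] (min_width=15, slack=4)
Line 2: ['brown', 'car', 'cherry'] (min_width=16, slack=3)
Line 3: ['matrix', 'matrix', 'tired'] (min_width=19, slack=0)
Line 4: ['sweet', 'a', 'you', 'bread'] (min_width=17, slack=2)
Line 5: ['make', 'lightbulb'] (min_width=14, slack=5)
Line 6: ['python', 'emerald', 'book'] (min_width=19, slack=0)
Line 7: ['with', 'chair', 'fast'] (min_width=15, slack=4)
Line 8: ['gentle', 'tired'] (min_width=12, slack=7)
Line 9: ['lightbulb'] (min_width=9, slack=10)

Answer: 3 3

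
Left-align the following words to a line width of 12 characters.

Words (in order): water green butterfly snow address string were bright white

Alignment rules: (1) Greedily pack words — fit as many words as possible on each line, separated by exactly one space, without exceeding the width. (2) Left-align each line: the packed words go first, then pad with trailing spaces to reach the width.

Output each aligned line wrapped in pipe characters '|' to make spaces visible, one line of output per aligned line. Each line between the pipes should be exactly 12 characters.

Answer: |water green |
|butterfly   |
|snow address|
|string were |
|bright white|

Derivation:
Line 1: ['water', 'green'] (min_width=11, slack=1)
Line 2: ['butterfly'] (min_width=9, slack=3)
Line 3: ['snow', 'address'] (min_width=12, slack=0)
Line 4: ['string', 'were'] (min_width=11, slack=1)
Line 5: ['bright', 'white'] (min_width=12, slack=0)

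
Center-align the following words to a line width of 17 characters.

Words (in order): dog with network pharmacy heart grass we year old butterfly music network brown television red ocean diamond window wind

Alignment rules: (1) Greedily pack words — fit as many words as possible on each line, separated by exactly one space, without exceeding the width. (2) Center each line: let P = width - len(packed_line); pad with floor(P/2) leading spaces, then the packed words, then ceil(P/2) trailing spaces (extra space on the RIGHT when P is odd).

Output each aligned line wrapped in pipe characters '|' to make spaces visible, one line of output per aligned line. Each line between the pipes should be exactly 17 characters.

Answer: |dog with network |
| pharmacy heart  |
|grass we year old|
| butterfly music |
|  network brown  |
| television red  |
|  ocean diamond  |
|   window wind   |

Derivation:
Line 1: ['dog', 'with', 'network'] (min_width=16, slack=1)
Line 2: ['pharmacy', 'heart'] (min_width=14, slack=3)
Line 3: ['grass', 'we', 'year', 'old'] (min_width=17, slack=0)
Line 4: ['butterfly', 'music'] (min_width=15, slack=2)
Line 5: ['network', 'brown'] (min_width=13, slack=4)
Line 6: ['television', 'red'] (min_width=14, slack=3)
Line 7: ['ocean', 'diamond'] (min_width=13, slack=4)
Line 8: ['window', 'wind'] (min_width=11, slack=6)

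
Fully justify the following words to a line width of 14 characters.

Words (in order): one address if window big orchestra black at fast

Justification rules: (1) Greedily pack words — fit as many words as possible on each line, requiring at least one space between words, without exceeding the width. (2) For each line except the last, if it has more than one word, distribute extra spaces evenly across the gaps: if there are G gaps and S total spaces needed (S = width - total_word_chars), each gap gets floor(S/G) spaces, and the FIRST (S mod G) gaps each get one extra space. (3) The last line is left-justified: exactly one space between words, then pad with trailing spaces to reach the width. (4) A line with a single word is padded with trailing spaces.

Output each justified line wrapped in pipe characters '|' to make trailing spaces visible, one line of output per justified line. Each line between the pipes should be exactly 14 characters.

Answer: |one address if|
|window     big|
|orchestra     |
|black at fast |

Derivation:
Line 1: ['one', 'address', 'if'] (min_width=14, slack=0)
Line 2: ['window', 'big'] (min_width=10, slack=4)
Line 3: ['orchestra'] (min_width=9, slack=5)
Line 4: ['black', 'at', 'fast'] (min_width=13, slack=1)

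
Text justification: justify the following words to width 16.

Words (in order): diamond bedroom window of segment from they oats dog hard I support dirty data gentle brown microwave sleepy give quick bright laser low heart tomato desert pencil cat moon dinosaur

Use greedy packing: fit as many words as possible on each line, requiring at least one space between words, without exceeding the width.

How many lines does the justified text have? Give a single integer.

Line 1: ['diamond', 'bedroom'] (min_width=15, slack=1)
Line 2: ['window', 'of'] (min_width=9, slack=7)
Line 3: ['segment', 'from'] (min_width=12, slack=4)
Line 4: ['they', 'oats', 'dog'] (min_width=13, slack=3)
Line 5: ['hard', 'I', 'support'] (min_width=14, slack=2)
Line 6: ['dirty', 'data'] (min_width=10, slack=6)
Line 7: ['gentle', 'brown'] (min_width=12, slack=4)
Line 8: ['microwave', 'sleepy'] (min_width=16, slack=0)
Line 9: ['give', 'quick'] (min_width=10, slack=6)
Line 10: ['bright', 'laser', 'low'] (min_width=16, slack=0)
Line 11: ['heart', 'tomato'] (min_width=12, slack=4)
Line 12: ['desert', 'pencil'] (min_width=13, slack=3)
Line 13: ['cat', 'moon'] (min_width=8, slack=8)
Line 14: ['dinosaur'] (min_width=8, slack=8)
Total lines: 14

Answer: 14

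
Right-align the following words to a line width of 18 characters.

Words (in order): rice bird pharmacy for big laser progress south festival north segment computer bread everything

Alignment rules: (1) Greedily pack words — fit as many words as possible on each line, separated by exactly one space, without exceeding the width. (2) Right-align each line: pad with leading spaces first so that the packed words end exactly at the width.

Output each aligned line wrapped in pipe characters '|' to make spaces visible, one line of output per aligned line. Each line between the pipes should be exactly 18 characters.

Line 1: ['rice', 'bird', 'pharmacy'] (min_width=18, slack=0)
Line 2: ['for', 'big', 'laser'] (min_width=13, slack=5)
Line 3: ['progress', 'south'] (min_width=14, slack=4)
Line 4: ['festival', 'north'] (min_width=14, slack=4)
Line 5: ['segment', 'computer'] (min_width=16, slack=2)
Line 6: ['bread', 'everything'] (min_width=16, slack=2)

Answer: |rice bird pharmacy|
|     for big laser|
|    progress south|
|    festival north|
|  segment computer|
|  bread everything|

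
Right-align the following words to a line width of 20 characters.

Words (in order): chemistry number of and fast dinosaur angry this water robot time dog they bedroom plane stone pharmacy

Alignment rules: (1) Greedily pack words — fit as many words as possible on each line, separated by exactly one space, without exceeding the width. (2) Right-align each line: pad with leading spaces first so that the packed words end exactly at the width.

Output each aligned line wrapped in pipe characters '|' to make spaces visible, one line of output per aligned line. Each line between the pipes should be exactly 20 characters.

Answer: | chemistry number of|
|   and fast dinosaur|
|    angry this water|
| robot time dog they|
| bedroom plane stone|
|            pharmacy|

Derivation:
Line 1: ['chemistry', 'number', 'of'] (min_width=19, slack=1)
Line 2: ['and', 'fast', 'dinosaur'] (min_width=17, slack=3)
Line 3: ['angry', 'this', 'water'] (min_width=16, slack=4)
Line 4: ['robot', 'time', 'dog', 'they'] (min_width=19, slack=1)
Line 5: ['bedroom', 'plane', 'stone'] (min_width=19, slack=1)
Line 6: ['pharmacy'] (min_width=8, slack=12)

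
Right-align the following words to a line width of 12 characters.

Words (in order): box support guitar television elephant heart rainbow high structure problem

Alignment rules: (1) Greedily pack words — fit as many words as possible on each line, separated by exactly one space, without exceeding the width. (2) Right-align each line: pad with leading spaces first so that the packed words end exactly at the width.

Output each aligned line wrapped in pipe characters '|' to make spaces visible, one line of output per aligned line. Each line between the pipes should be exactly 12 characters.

Line 1: ['box', 'support'] (min_width=11, slack=1)
Line 2: ['guitar'] (min_width=6, slack=6)
Line 3: ['television'] (min_width=10, slack=2)
Line 4: ['elephant'] (min_width=8, slack=4)
Line 5: ['heart'] (min_width=5, slack=7)
Line 6: ['rainbow', 'high'] (min_width=12, slack=0)
Line 7: ['structure'] (min_width=9, slack=3)
Line 8: ['problem'] (min_width=7, slack=5)

Answer: | box support|
|      guitar|
|  television|
|    elephant|
|       heart|
|rainbow high|
|   structure|
|     problem|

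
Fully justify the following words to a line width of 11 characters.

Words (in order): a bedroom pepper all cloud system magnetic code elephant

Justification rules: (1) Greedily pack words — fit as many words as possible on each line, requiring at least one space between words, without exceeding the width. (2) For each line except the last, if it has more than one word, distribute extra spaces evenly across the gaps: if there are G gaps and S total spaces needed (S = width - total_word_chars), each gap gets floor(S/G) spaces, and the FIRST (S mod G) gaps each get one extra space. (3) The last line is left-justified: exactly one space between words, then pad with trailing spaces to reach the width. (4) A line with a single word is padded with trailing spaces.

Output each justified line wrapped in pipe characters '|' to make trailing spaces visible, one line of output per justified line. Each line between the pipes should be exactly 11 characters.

Line 1: ['a', 'bedroom'] (min_width=9, slack=2)
Line 2: ['pepper', 'all'] (min_width=10, slack=1)
Line 3: ['cloud'] (min_width=5, slack=6)
Line 4: ['system'] (min_width=6, slack=5)
Line 5: ['magnetic'] (min_width=8, slack=3)
Line 6: ['code'] (min_width=4, slack=7)
Line 7: ['elephant'] (min_width=8, slack=3)

Answer: |a   bedroom|
|pepper  all|
|cloud      |
|system     |
|magnetic   |
|code       |
|elephant   |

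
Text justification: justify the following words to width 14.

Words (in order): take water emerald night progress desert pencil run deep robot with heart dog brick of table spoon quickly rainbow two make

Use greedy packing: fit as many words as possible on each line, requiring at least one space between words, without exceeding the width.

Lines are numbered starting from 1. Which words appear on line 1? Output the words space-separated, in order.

Line 1: ['take', 'water'] (min_width=10, slack=4)
Line 2: ['emerald', 'night'] (min_width=13, slack=1)
Line 3: ['progress'] (min_width=8, slack=6)
Line 4: ['desert', 'pencil'] (min_width=13, slack=1)
Line 5: ['run', 'deep', 'robot'] (min_width=14, slack=0)
Line 6: ['with', 'heart', 'dog'] (min_width=14, slack=0)
Line 7: ['brick', 'of', 'table'] (min_width=14, slack=0)
Line 8: ['spoon', 'quickly'] (min_width=13, slack=1)
Line 9: ['rainbow', 'two'] (min_width=11, slack=3)
Line 10: ['make'] (min_width=4, slack=10)

Answer: take water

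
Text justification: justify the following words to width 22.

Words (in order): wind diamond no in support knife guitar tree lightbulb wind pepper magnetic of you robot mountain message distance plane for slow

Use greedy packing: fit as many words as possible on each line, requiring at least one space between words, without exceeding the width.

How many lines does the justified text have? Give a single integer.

Answer: 7

Derivation:
Line 1: ['wind', 'diamond', 'no', 'in'] (min_width=18, slack=4)
Line 2: ['support', 'knife', 'guitar'] (min_width=20, slack=2)
Line 3: ['tree', 'lightbulb', 'wind'] (min_width=19, slack=3)
Line 4: ['pepper', 'magnetic', 'of', 'you'] (min_width=22, slack=0)
Line 5: ['robot', 'mountain', 'message'] (min_width=22, slack=0)
Line 6: ['distance', 'plane', 'for'] (min_width=18, slack=4)
Line 7: ['slow'] (min_width=4, slack=18)
Total lines: 7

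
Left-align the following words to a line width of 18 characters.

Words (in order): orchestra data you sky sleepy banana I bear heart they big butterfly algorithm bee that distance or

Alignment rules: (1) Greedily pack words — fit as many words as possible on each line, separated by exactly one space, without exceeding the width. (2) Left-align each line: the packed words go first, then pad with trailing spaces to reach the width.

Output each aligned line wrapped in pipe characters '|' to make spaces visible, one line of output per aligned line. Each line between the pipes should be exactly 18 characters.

Line 1: ['orchestra', 'data', 'you'] (min_width=18, slack=0)
Line 2: ['sky', 'sleepy', 'banana'] (min_width=17, slack=1)
Line 3: ['I', 'bear', 'heart', 'they'] (min_width=17, slack=1)
Line 4: ['big', 'butterfly'] (min_width=13, slack=5)
Line 5: ['algorithm', 'bee', 'that'] (min_width=18, slack=0)
Line 6: ['distance', 'or'] (min_width=11, slack=7)

Answer: |orchestra data you|
|sky sleepy banana |
|I bear heart they |
|big butterfly     |
|algorithm bee that|
|distance or       |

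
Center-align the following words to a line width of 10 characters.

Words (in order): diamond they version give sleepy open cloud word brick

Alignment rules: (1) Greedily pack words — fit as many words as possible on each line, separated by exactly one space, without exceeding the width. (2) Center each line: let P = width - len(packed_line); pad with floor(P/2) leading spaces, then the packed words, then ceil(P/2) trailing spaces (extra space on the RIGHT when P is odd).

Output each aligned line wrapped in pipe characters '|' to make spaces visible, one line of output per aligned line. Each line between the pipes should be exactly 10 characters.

Line 1: ['diamond'] (min_width=7, slack=3)
Line 2: ['they'] (min_width=4, slack=6)
Line 3: ['version'] (min_width=7, slack=3)
Line 4: ['give'] (min_width=4, slack=6)
Line 5: ['sleepy'] (min_width=6, slack=4)
Line 6: ['open', 'cloud'] (min_width=10, slack=0)
Line 7: ['word', 'brick'] (min_width=10, slack=0)

Answer: | diamond  |
|   they   |
| version  |
|   give   |
|  sleepy  |
|open cloud|
|word brick|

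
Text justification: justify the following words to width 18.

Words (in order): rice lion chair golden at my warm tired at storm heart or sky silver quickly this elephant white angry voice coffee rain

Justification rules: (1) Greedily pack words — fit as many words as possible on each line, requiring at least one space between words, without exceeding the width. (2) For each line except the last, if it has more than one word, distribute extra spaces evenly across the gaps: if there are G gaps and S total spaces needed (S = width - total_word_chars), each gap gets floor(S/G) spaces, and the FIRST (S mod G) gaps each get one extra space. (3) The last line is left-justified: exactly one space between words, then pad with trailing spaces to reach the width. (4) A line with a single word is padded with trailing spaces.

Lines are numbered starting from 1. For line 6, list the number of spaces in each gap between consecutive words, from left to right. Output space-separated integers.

Answer: 6

Derivation:
Line 1: ['rice', 'lion', 'chair'] (min_width=15, slack=3)
Line 2: ['golden', 'at', 'my', 'warm'] (min_width=17, slack=1)
Line 3: ['tired', 'at', 'storm'] (min_width=14, slack=4)
Line 4: ['heart', 'or', 'sky'] (min_width=12, slack=6)
Line 5: ['silver', 'quickly'] (min_width=14, slack=4)
Line 6: ['this', 'elephant'] (min_width=13, slack=5)
Line 7: ['white', 'angry', 'voice'] (min_width=17, slack=1)
Line 8: ['coffee', 'rain'] (min_width=11, slack=7)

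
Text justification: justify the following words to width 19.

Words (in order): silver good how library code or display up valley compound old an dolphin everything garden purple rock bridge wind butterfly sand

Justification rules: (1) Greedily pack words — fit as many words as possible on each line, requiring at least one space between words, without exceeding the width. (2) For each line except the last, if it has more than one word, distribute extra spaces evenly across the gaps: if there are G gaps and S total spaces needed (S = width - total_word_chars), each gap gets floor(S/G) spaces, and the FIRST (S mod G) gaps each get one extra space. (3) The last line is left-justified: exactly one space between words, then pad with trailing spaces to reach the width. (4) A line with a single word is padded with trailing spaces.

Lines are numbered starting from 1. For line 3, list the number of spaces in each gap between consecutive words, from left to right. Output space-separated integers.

Line 1: ['silver', 'good', 'how'] (min_width=15, slack=4)
Line 2: ['library', 'code', 'or'] (min_width=15, slack=4)
Line 3: ['display', 'up', 'valley'] (min_width=17, slack=2)
Line 4: ['compound', 'old', 'an'] (min_width=15, slack=4)
Line 5: ['dolphin', 'everything'] (min_width=18, slack=1)
Line 6: ['garden', 'purple', 'rock'] (min_width=18, slack=1)
Line 7: ['bridge', 'wind'] (min_width=11, slack=8)
Line 8: ['butterfly', 'sand'] (min_width=14, slack=5)

Answer: 2 2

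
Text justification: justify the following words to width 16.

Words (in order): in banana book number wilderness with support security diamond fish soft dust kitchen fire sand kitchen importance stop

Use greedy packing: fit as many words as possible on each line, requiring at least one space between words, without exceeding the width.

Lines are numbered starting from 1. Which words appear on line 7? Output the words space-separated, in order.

Line 1: ['in', 'banana', 'book'] (min_width=14, slack=2)
Line 2: ['number'] (min_width=6, slack=10)
Line 3: ['wilderness', 'with'] (min_width=15, slack=1)
Line 4: ['support', 'security'] (min_width=16, slack=0)
Line 5: ['diamond', 'fish'] (min_width=12, slack=4)
Line 6: ['soft', 'dust'] (min_width=9, slack=7)
Line 7: ['kitchen', 'fire'] (min_width=12, slack=4)
Line 8: ['sand', 'kitchen'] (min_width=12, slack=4)
Line 9: ['importance', 'stop'] (min_width=15, slack=1)

Answer: kitchen fire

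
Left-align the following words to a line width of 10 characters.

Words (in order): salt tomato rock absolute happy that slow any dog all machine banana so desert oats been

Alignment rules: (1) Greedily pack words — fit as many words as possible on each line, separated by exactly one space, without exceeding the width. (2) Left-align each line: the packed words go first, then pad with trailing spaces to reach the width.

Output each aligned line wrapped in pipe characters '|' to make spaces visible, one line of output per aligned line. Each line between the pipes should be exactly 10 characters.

Line 1: ['salt'] (min_width=4, slack=6)
Line 2: ['tomato'] (min_width=6, slack=4)
Line 3: ['rock'] (min_width=4, slack=6)
Line 4: ['absolute'] (min_width=8, slack=2)
Line 5: ['happy', 'that'] (min_width=10, slack=0)
Line 6: ['slow', 'any'] (min_width=8, slack=2)
Line 7: ['dog', 'all'] (min_width=7, slack=3)
Line 8: ['machine'] (min_width=7, slack=3)
Line 9: ['banana', 'so'] (min_width=9, slack=1)
Line 10: ['desert'] (min_width=6, slack=4)
Line 11: ['oats', 'been'] (min_width=9, slack=1)

Answer: |salt      |
|tomato    |
|rock      |
|absolute  |
|happy that|
|slow any  |
|dog all   |
|machine   |
|banana so |
|desert    |
|oats been |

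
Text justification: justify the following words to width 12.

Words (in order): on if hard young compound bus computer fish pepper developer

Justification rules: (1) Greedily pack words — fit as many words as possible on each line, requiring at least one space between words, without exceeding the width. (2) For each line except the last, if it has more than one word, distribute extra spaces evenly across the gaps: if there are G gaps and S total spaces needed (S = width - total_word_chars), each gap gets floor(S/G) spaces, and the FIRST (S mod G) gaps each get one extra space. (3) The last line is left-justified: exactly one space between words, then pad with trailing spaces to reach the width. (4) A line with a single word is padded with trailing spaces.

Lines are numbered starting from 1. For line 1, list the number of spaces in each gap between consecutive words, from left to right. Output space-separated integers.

Line 1: ['on', 'if', 'hard'] (min_width=10, slack=2)
Line 2: ['young'] (min_width=5, slack=7)
Line 3: ['compound', 'bus'] (min_width=12, slack=0)
Line 4: ['computer'] (min_width=8, slack=4)
Line 5: ['fish', 'pepper'] (min_width=11, slack=1)
Line 6: ['developer'] (min_width=9, slack=3)

Answer: 2 2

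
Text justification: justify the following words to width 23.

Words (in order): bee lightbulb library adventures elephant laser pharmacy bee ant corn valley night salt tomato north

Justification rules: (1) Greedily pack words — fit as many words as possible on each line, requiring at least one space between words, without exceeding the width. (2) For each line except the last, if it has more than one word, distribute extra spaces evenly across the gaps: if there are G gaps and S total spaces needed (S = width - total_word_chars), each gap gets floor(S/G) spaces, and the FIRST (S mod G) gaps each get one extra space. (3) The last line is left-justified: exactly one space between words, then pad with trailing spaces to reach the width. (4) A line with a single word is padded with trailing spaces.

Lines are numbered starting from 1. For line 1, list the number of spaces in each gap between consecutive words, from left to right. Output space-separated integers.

Line 1: ['bee', 'lightbulb', 'library'] (min_width=21, slack=2)
Line 2: ['adventures', 'elephant'] (min_width=19, slack=4)
Line 3: ['laser', 'pharmacy', 'bee', 'ant'] (min_width=22, slack=1)
Line 4: ['corn', 'valley', 'night', 'salt'] (min_width=22, slack=1)
Line 5: ['tomato', 'north'] (min_width=12, slack=11)

Answer: 2 2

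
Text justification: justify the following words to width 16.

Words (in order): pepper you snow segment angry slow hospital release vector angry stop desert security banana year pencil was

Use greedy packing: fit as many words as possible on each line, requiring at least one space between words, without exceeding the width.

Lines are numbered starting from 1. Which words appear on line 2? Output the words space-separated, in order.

Line 1: ['pepper', 'you', 'snow'] (min_width=15, slack=1)
Line 2: ['segment', 'angry'] (min_width=13, slack=3)
Line 3: ['slow', 'hospital'] (min_width=13, slack=3)
Line 4: ['release', 'vector'] (min_width=14, slack=2)
Line 5: ['angry', 'stop'] (min_width=10, slack=6)
Line 6: ['desert', 'security'] (min_width=15, slack=1)
Line 7: ['banana', 'year'] (min_width=11, slack=5)
Line 8: ['pencil', 'was'] (min_width=10, slack=6)

Answer: segment angry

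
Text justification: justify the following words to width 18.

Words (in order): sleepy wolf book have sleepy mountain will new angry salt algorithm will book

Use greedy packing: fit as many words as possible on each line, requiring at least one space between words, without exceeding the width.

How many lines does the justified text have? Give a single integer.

Answer: 6

Derivation:
Line 1: ['sleepy', 'wolf', 'book'] (min_width=16, slack=2)
Line 2: ['have', 'sleepy'] (min_width=11, slack=7)
Line 3: ['mountain', 'will', 'new'] (min_width=17, slack=1)
Line 4: ['angry', 'salt'] (min_width=10, slack=8)
Line 5: ['algorithm', 'will'] (min_width=14, slack=4)
Line 6: ['book'] (min_width=4, slack=14)
Total lines: 6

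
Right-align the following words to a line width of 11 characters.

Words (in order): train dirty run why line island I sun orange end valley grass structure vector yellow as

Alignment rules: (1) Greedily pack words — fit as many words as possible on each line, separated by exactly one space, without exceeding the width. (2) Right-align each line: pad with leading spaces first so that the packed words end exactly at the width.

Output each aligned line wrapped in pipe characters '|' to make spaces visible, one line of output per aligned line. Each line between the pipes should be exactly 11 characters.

Answer: |train dirty|
|    run why|
|line island|
|      I sun|
| orange end|
|     valley|
|      grass|
|  structure|
|     vector|
|  yellow as|

Derivation:
Line 1: ['train', 'dirty'] (min_width=11, slack=0)
Line 2: ['run', 'why'] (min_width=7, slack=4)
Line 3: ['line', 'island'] (min_width=11, slack=0)
Line 4: ['I', 'sun'] (min_width=5, slack=6)
Line 5: ['orange', 'end'] (min_width=10, slack=1)
Line 6: ['valley'] (min_width=6, slack=5)
Line 7: ['grass'] (min_width=5, slack=6)
Line 8: ['structure'] (min_width=9, slack=2)
Line 9: ['vector'] (min_width=6, slack=5)
Line 10: ['yellow', 'as'] (min_width=9, slack=2)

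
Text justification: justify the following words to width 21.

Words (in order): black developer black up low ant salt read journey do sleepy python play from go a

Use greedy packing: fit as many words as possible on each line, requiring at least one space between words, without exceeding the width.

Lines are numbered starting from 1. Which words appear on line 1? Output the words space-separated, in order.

Line 1: ['black', 'developer', 'black'] (min_width=21, slack=0)
Line 2: ['up', 'low', 'ant', 'salt', 'read'] (min_width=20, slack=1)
Line 3: ['journey', 'do', 'sleepy'] (min_width=17, slack=4)
Line 4: ['python', 'play', 'from', 'go', 'a'] (min_width=21, slack=0)

Answer: black developer black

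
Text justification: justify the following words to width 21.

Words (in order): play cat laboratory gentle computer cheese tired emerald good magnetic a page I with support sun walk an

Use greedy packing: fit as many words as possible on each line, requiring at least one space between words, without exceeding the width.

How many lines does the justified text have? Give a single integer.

Answer: 6

Derivation:
Line 1: ['play', 'cat', 'laboratory'] (min_width=19, slack=2)
Line 2: ['gentle', 'computer'] (min_width=15, slack=6)
Line 3: ['cheese', 'tired', 'emerald'] (min_width=20, slack=1)
Line 4: ['good', 'magnetic', 'a', 'page'] (min_width=20, slack=1)
Line 5: ['I', 'with', 'support', 'sun'] (min_width=18, slack=3)
Line 6: ['walk', 'an'] (min_width=7, slack=14)
Total lines: 6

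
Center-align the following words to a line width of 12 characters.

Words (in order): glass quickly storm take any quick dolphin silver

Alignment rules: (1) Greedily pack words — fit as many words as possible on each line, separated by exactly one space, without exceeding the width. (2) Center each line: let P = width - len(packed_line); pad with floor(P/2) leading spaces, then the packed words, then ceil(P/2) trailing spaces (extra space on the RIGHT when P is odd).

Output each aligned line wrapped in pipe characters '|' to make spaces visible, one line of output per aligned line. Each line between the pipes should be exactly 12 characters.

Answer: |   glass    |
|  quickly   |
| storm take |
| any quick  |
|  dolphin   |
|   silver   |

Derivation:
Line 1: ['glass'] (min_width=5, slack=7)
Line 2: ['quickly'] (min_width=7, slack=5)
Line 3: ['storm', 'take'] (min_width=10, slack=2)
Line 4: ['any', 'quick'] (min_width=9, slack=3)
Line 5: ['dolphin'] (min_width=7, slack=5)
Line 6: ['silver'] (min_width=6, slack=6)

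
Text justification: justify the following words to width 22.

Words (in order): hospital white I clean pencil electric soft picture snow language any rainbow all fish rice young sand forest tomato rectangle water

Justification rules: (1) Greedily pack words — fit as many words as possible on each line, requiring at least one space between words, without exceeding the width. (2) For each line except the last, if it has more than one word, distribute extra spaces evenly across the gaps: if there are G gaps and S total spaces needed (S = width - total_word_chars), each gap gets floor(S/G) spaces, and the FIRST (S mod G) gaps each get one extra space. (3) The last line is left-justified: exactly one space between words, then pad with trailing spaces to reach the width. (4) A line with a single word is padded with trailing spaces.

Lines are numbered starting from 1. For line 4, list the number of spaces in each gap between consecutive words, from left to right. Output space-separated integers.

Answer: 2 2 1

Derivation:
Line 1: ['hospital', 'white', 'I', 'clean'] (min_width=22, slack=0)
Line 2: ['pencil', 'electric', 'soft'] (min_width=20, slack=2)
Line 3: ['picture', 'snow', 'language'] (min_width=21, slack=1)
Line 4: ['any', 'rainbow', 'all', 'fish'] (min_width=20, slack=2)
Line 5: ['rice', 'young', 'sand', 'forest'] (min_width=22, slack=0)
Line 6: ['tomato', 'rectangle', 'water'] (min_width=22, slack=0)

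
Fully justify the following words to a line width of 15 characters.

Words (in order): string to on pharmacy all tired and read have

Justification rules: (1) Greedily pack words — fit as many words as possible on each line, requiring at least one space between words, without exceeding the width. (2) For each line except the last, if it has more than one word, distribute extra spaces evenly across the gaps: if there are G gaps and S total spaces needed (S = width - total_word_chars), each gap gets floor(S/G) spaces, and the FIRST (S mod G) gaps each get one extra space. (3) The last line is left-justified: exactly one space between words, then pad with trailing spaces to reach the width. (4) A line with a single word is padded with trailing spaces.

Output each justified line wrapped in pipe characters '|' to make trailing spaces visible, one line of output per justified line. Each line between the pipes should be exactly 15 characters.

Answer: |string   to  on|
|pharmacy    all|
|tired  and read|
|have           |

Derivation:
Line 1: ['string', 'to', 'on'] (min_width=12, slack=3)
Line 2: ['pharmacy', 'all'] (min_width=12, slack=3)
Line 3: ['tired', 'and', 'read'] (min_width=14, slack=1)
Line 4: ['have'] (min_width=4, slack=11)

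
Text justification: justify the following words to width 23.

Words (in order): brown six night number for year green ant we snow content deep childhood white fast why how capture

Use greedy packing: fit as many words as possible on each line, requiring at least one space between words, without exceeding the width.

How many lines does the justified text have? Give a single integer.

Answer: 5

Derivation:
Line 1: ['brown', 'six', 'night', 'number'] (min_width=22, slack=1)
Line 2: ['for', 'year', 'green', 'ant', 'we'] (min_width=21, slack=2)
Line 3: ['snow', 'content', 'deep'] (min_width=17, slack=6)
Line 4: ['childhood', 'white', 'fast'] (min_width=20, slack=3)
Line 5: ['why', 'how', 'capture'] (min_width=15, slack=8)
Total lines: 5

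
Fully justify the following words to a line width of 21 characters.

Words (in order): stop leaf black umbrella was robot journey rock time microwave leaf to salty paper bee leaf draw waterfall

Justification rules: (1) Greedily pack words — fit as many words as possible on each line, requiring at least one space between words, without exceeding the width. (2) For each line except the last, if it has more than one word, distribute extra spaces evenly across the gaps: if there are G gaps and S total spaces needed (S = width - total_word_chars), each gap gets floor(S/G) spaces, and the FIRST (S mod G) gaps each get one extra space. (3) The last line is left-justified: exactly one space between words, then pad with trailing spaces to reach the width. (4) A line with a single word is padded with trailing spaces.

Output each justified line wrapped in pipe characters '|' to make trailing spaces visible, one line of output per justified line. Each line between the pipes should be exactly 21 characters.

Line 1: ['stop', 'leaf', 'black'] (min_width=15, slack=6)
Line 2: ['umbrella', 'was', 'robot'] (min_width=18, slack=3)
Line 3: ['journey', 'rock', 'time'] (min_width=17, slack=4)
Line 4: ['microwave', 'leaf', 'to'] (min_width=17, slack=4)
Line 5: ['salty', 'paper', 'bee', 'leaf'] (min_width=20, slack=1)
Line 6: ['draw', 'waterfall'] (min_width=14, slack=7)

Answer: |stop    leaf    black|
|umbrella   was  robot|
|journey   rock   time|
|microwave   leaf   to|
|salty  paper bee leaf|
|draw waterfall       |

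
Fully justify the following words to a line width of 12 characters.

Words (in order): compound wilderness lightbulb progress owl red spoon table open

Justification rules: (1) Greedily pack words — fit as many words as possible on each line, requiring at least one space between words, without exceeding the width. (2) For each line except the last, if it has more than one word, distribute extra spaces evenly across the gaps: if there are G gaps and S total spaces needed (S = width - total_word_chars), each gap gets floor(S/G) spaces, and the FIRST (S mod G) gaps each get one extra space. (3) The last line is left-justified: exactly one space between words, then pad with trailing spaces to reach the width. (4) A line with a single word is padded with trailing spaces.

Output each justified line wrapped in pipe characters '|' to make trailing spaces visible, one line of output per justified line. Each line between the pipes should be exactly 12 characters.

Line 1: ['compound'] (min_width=8, slack=4)
Line 2: ['wilderness'] (min_width=10, slack=2)
Line 3: ['lightbulb'] (min_width=9, slack=3)
Line 4: ['progress', 'owl'] (min_width=12, slack=0)
Line 5: ['red', 'spoon'] (min_width=9, slack=3)
Line 6: ['table', 'open'] (min_width=10, slack=2)

Answer: |compound    |
|wilderness  |
|lightbulb   |
|progress owl|
|red    spoon|
|table open  |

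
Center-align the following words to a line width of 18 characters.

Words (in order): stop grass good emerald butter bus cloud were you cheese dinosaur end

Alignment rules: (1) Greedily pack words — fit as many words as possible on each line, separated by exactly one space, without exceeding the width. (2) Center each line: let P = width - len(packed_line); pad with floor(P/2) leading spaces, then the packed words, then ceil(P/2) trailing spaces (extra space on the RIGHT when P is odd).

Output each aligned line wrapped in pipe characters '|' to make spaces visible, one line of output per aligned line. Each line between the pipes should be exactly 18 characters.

Line 1: ['stop', 'grass', 'good'] (min_width=15, slack=3)
Line 2: ['emerald', 'butter', 'bus'] (min_width=18, slack=0)
Line 3: ['cloud', 'were', 'you'] (min_width=14, slack=4)
Line 4: ['cheese', 'dinosaur'] (min_width=15, slack=3)
Line 5: ['end'] (min_width=3, slack=15)

Answer: | stop grass good  |
|emerald butter bus|
|  cloud were you  |
| cheese dinosaur  |
|       end        |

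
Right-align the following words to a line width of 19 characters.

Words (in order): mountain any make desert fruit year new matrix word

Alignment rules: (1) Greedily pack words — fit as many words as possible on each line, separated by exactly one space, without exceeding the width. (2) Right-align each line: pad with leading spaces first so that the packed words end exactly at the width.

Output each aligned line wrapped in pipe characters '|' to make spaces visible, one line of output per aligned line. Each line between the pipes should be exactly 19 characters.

Answer: |  mountain any make|
|  desert fruit year|
|    new matrix word|

Derivation:
Line 1: ['mountain', 'any', 'make'] (min_width=17, slack=2)
Line 2: ['desert', 'fruit', 'year'] (min_width=17, slack=2)
Line 3: ['new', 'matrix', 'word'] (min_width=15, slack=4)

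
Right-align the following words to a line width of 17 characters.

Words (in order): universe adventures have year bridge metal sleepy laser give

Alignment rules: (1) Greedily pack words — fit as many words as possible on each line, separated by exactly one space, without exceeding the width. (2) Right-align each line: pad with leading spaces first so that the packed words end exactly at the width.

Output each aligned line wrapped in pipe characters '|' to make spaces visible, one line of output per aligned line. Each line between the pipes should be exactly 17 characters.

Line 1: ['universe'] (min_width=8, slack=9)
Line 2: ['adventures', 'have'] (min_width=15, slack=2)
Line 3: ['year', 'bridge', 'metal'] (min_width=17, slack=0)
Line 4: ['sleepy', 'laser', 'give'] (min_width=17, slack=0)

Answer: |         universe|
|  adventures have|
|year bridge metal|
|sleepy laser give|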